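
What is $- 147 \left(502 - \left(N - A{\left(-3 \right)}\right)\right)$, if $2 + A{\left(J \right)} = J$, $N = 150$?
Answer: $-51009$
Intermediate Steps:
$A{\left(J \right)} = -2 + J$
$- 147 \left(502 - \left(N - A{\left(-3 \right)}\right)\right) = - 147 \left(502 - 155\right) = \left(-147\right) 347 = -51009$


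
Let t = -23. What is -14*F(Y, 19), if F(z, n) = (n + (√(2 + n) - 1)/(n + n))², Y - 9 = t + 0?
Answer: -1819517/361 - 5047*√21/361 ≈ -5104.3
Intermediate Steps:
Y = -14 (Y = 9 + (-23 + 0) = 9 - 23 = -14)
F(z, n) = (n + (-1 + √(2 + n))/(2*n))² (F(z, n) = (n + (-1 + √(2 + n))/((2*n)))² = (n + (-1 + √(2 + n))*(1/(2*n)))² = (n + (-1 + √(2 + n))/(2*n))²)
-14*F(Y, 19) = -7*(-1 + √(2 + 19) + 2*19²)²/(2*19²) = -7*(-1 + √21 + 2*361)²/(2*361) = -7*(-1 + √21 + 722)²/(2*361) = -7*(721 + √21)²/(2*361) = -7*(721 + √21)²/722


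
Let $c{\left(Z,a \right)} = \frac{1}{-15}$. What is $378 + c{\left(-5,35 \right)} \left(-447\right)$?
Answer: $\frac{2039}{5} \approx 407.8$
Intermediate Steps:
$c{\left(Z,a \right)} = - \frac{1}{15}$
$378 + c{\left(-5,35 \right)} \left(-447\right) = 378 - - \frac{149}{5} = 378 + \frac{149}{5} = \frac{2039}{5}$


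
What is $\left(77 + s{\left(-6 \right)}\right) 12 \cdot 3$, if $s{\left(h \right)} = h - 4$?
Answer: $2412$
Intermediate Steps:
$s{\left(h \right)} = -4 + h$
$\left(77 + s{\left(-6 \right)}\right) 12 \cdot 3 = \left(77 - 10\right) 12 \cdot 3 = \left(77 - 10\right) 36 = 67 \cdot 36 = 2412$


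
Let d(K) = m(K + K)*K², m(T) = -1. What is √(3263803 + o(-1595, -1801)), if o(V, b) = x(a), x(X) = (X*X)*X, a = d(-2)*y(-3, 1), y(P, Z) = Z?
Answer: √3263739 ≈ 1806.6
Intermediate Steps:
d(K) = -K²
a = -4 (a = -1*(-2)²*1 = -1*4*1 = -4*1 = -4)
x(X) = X³ (x(X) = X²*X = X³)
o(V, b) = -64 (o(V, b) = (-4)³ = -64)
√(3263803 + o(-1595, -1801)) = √(3263803 - 64) = √3263739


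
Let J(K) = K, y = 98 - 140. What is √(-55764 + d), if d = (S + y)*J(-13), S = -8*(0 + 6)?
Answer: 9*I*√674 ≈ 233.65*I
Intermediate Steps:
y = -42
S = -48 (S = -8*6 = -48)
d = 1170 (d = (-48 - 42)*(-13) = -90*(-13) = 1170)
√(-55764 + d) = √(-55764 + 1170) = √(-54594) = 9*I*√674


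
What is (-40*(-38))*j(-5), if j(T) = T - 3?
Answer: -12160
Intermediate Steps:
j(T) = -3 + T
(-40*(-38))*j(-5) = (-40*(-38))*(-3 - 5) = 1520*(-8) = -12160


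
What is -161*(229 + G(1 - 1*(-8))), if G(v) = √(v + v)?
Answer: -36869 - 483*√2 ≈ -37552.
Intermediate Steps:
G(v) = √2*√v (G(v) = √(2*v) = √2*√v)
-161*(229 + G(1 - 1*(-8))) = -161*(229 + √2*√(1 - 1*(-8))) = -161*(229 + √2*√(1 + 8)) = -161*(229 + √2*√9) = -161*(229 + √2*3) = -161*(229 + 3*√2) = -36869 - 483*√2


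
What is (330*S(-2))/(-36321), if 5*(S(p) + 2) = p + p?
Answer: 308/12107 ≈ 0.025440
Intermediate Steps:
S(p) = -2 + 2*p/5 (S(p) = -2 + (p + p)/5 = -2 + (2*p)/5 = -2 + 2*p/5)
(330*S(-2))/(-36321) = (330*(-2 + (2/5)*(-2)))/(-36321) = (330*(-2 - 4/5))*(-1/36321) = (330*(-14/5))*(-1/36321) = -924*(-1/36321) = 308/12107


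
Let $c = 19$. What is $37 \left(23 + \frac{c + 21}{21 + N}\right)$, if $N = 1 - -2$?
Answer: $\frac{2738}{3} \approx 912.67$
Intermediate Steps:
$N = 3$ ($N = 1 + 2 = 3$)
$37 \left(23 + \frac{c + 21}{21 + N}\right) = 37 \left(23 + \frac{19 + 21}{21 + 3}\right) = 37 \left(23 + \frac{40}{24}\right) = 37 \left(23 + 40 \cdot \frac{1}{24}\right) = 37 \left(23 + \frac{5}{3}\right) = 37 \cdot \frac{74}{3} = \frac{2738}{3}$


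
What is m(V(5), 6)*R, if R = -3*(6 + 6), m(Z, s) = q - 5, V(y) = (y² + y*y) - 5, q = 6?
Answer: -36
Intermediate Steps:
V(y) = -5 + 2*y² (V(y) = (y² + y²) - 5 = 2*y² - 5 = -5 + 2*y²)
m(Z, s) = 1 (m(Z, s) = 6 - 5 = 1)
R = -36 (R = -3*12 = -36)
m(V(5), 6)*R = 1*(-36) = -36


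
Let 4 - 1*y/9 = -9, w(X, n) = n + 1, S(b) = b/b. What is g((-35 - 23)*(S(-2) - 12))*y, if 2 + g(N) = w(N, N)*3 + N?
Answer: 298701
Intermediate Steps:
S(b) = 1
w(X, n) = 1 + n
g(N) = 1 + 4*N (g(N) = -2 + ((1 + N)*3 + N) = -2 + ((3 + 3*N) + N) = -2 + (3 + 4*N) = 1 + 4*N)
y = 117 (y = 36 - 9*(-9) = 36 + 81 = 117)
g((-35 - 23)*(S(-2) - 12))*y = (1 + 4*((-35 - 23)*(1 - 12)))*117 = (1 + 4*(-58*(-11)))*117 = (1 + 4*638)*117 = (1 + 2552)*117 = 2553*117 = 298701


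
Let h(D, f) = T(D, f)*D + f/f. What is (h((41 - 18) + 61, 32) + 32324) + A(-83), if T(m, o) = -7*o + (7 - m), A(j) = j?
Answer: 6958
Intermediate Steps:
T(m, o) = 7 - m - 7*o
h(D, f) = 1 + D*(7 - D - 7*f) (h(D, f) = (7 - D - 7*f)*D + f/f = D*(7 - D - 7*f) + 1 = 1 + D*(7 - D - 7*f))
(h((41 - 18) + 61, 32) + 32324) + A(-83) = ((1 - ((41 - 18) + 61)*(-7 + ((41 - 18) + 61) + 7*32)) + 32324) - 83 = ((1 - (23 + 61)*(-7 + (23 + 61) + 224)) + 32324) - 83 = ((1 - 1*84*(-7 + 84 + 224)) + 32324) - 83 = ((1 - 1*84*301) + 32324) - 83 = ((1 - 25284) + 32324) - 83 = (-25283 + 32324) - 83 = 7041 - 83 = 6958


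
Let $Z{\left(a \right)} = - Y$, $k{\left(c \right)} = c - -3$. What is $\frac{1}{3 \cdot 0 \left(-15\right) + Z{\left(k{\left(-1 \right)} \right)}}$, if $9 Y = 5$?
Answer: $- \frac{9}{5} \approx -1.8$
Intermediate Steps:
$k{\left(c \right)} = 3 + c$ ($k{\left(c \right)} = c + 3 = 3 + c$)
$Y = \frac{5}{9}$ ($Y = \frac{1}{9} \cdot 5 = \frac{5}{9} \approx 0.55556$)
$Z{\left(a \right)} = - \frac{5}{9}$ ($Z{\left(a \right)} = \left(-1\right) \frac{5}{9} = - \frac{5}{9}$)
$\frac{1}{3 \cdot 0 \left(-15\right) + Z{\left(k{\left(-1 \right)} \right)}} = \frac{1}{3 \cdot 0 \left(-15\right) - \frac{5}{9}} = \frac{1}{0 \left(-15\right) - \frac{5}{9}} = \frac{1}{0 - \frac{5}{9}} = \frac{1}{- \frac{5}{9}} = - \frac{9}{5}$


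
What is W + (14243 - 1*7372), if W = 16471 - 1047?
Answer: 22295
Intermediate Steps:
W = 15424
W + (14243 - 1*7372) = 15424 + (14243 - 1*7372) = 15424 + (14243 - 7372) = 15424 + 6871 = 22295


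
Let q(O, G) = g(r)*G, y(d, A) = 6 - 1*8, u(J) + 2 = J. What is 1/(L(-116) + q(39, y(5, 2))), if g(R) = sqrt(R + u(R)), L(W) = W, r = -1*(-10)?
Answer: -29/3346 + 3*sqrt(2)/6692 ≈ -0.0080331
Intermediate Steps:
u(J) = -2 + J
r = 10
g(R) = sqrt(-2 + 2*R) (g(R) = sqrt(R + (-2 + R)) = sqrt(-2 + 2*R))
y(d, A) = -2 (y(d, A) = 6 - 8 = -2)
q(O, G) = 3*G*sqrt(2) (q(O, G) = sqrt(-2 + 2*10)*G = sqrt(-2 + 20)*G = sqrt(18)*G = (3*sqrt(2))*G = 3*G*sqrt(2))
1/(L(-116) + q(39, y(5, 2))) = 1/(-116 + 3*(-2)*sqrt(2)) = 1/(-116 - 6*sqrt(2))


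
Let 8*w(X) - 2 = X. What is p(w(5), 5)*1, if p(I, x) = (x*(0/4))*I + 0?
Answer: 0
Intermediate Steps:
w(X) = ¼ + X/8
p(I, x) = 0 (p(I, x) = (x*(0*(¼)))*I + 0 = (x*0)*I + 0 = 0*I + 0 = 0 + 0 = 0)
p(w(5), 5)*1 = 0*1 = 0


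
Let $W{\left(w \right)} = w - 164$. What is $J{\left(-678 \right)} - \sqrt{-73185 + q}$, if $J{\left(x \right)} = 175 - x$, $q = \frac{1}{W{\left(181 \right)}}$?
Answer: $853 - \frac{4 i \sqrt{1321903}}{17} \approx 853.0 - 270.53 i$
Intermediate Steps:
$W{\left(w \right)} = -164 + w$ ($W{\left(w \right)} = w - 164 = -164 + w$)
$q = \frac{1}{17}$ ($q = \frac{1}{-164 + 181} = \frac{1}{17} \approx 0.058824$)
$J{\left(-678 \right)} - \sqrt{-73185 + q} = \left(175 - -678\right) - \sqrt{-73185 + \frac{1}{17}} = \left(175 + 678\right) - \sqrt{- \frac{1244144}{17}} = 853 - \frac{4 i \sqrt{1321903}}{17}$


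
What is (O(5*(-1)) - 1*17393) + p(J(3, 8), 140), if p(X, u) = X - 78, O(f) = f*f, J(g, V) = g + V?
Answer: -17435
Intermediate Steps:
J(g, V) = V + g
O(f) = f²
p(X, u) = -78 + X
(O(5*(-1)) - 1*17393) + p(J(3, 8), 140) = ((5*(-1))² - 1*17393) + (-78 + (8 + 3)) = ((-5)² - 17393) + (-78 + 11) = (25 - 17393) - 67 = -17368 - 67 = -17435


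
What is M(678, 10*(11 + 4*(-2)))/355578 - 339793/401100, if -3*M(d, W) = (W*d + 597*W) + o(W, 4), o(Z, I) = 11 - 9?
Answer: -62968603877/71311167900 ≈ -0.88301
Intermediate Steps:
o(Z, I) = 2
M(d, W) = -⅔ - 199*W - W*d/3 (M(d, W) = -((W*d + 597*W) + 2)/3 = -((597*W + W*d) + 2)/3 = -(2 + 597*W + W*d)/3 = -⅔ - 199*W - W*d/3)
M(678, 10*(11 + 4*(-2)))/355578 - 339793/401100 = (-⅔ - 1990*(11 + 4*(-2)) - ⅓*10*(11 + 4*(-2))*678)/355578 - 339793/401100 = (-⅔ - 1990*(11 - 8) - ⅓*10*(11 - 8)*678)*(1/355578) - 339793*1/401100 = (-⅔ - 1990*3 - ⅓*10*3*678)*(1/355578) - 339793/401100 = (-⅔ - 199*30 - ⅓*30*678)*(1/355578) - 339793/401100 = (-⅔ - 5970 - 6780)*(1/355578) - 339793/401100 = -38252/3*1/355578 - 339793/401100 = -19126/533367 - 339793/401100 = -62968603877/71311167900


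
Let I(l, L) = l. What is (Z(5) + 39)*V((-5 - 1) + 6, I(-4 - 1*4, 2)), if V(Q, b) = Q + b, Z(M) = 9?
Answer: -384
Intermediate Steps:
(Z(5) + 39)*V((-5 - 1) + 6, I(-4 - 1*4, 2)) = (9 + 39)*(((-5 - 1) + 6) + (-4 - 1*4)) = 48*((-6 + 6) + (-4 - 4)) = 48*(0 - 8) = 48*(-8) = -384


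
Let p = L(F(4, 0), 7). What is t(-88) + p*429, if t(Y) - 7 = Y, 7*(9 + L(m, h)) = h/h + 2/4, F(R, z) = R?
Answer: -53901/14 ≈ -3850.1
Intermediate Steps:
L(m, h) = -123/14 (L(m, h) = -9 + (h/h + 2/4)/7 = -9 + (1 + 2*(¼))/7 = -9 + (1 + ½)/7 = -9 + (⅐)*(3/2) = -9 + 3/14 = -123/14)
t(Y) = 7 + Y
p = -123/14 ≈ -8.7857
t(-88) + p*429 = (7 - 88) - 123/14*429 = -81 - 52767/14 = -53901/14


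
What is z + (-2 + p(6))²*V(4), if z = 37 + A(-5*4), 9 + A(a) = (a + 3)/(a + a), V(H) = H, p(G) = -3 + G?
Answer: 1297/40 ≈ 32.425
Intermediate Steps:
A(a) = -9 + (3 + a)/(2*a) (A(a) = -9 + (a + 3)/(a + a) = -9 + (3 + a)/((2*a)) = -9 + (3 + a)*(1/(2*a)) = -9 + (3 + a)/(2*a))
z = 1137/40 (z = 37 + (3 - (-85)*4)/(2*((-5*4))) = 37 + (½)*(3 - 17*(-20))/(-20) = 37 + (½)*(-1/20)*(3 + 340) = 37 + (½)*(-1/20)*343 = 37 - 343/40 = 1137/40 ≈ 28.425)
z + (-2 + p(6))²*V(4) = 1137/40 + (-2 + (-3 + 6))²*4 = 1137/40 + (-2 + 3)²*4 = 1137/40 + 1²*4 = 1137/40 + 1*4 = 1137/40 + 4 = 1297/40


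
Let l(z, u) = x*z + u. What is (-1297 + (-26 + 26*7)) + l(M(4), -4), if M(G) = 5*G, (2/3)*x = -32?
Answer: -2105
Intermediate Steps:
x = -48 (x = (3/2)*(-32) = -48)
l(z, u) = u - 48*z (l(z, u) = -48*z + u = u - 48*z)
(-1297 + (-26 + 26*7)) + l(M(4), -4) = (-1297 + (-26 + 26*7)) + (-4 - 240*4) = (-1297 + (-26 + 182)) + (-4 - 48*20) = (-1297 + 156) + (-4 - 960) = -1141 - 964 = -2105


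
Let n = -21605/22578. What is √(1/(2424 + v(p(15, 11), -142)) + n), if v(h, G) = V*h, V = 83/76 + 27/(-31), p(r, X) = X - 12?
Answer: I*√15899702867788374312618/128929930494 ≈ 0.978*I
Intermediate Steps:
p(r, X) = -12 + X
n = -21605/22578 (n = -21605*1/22578 = -21605/22578 ≈ -0.95691)
V = 521/2356 (V = 83*(1/76) + 27*(-1/31) = 83/76 - 27/31 = 521/2356 ≈ 0.22114)
v(h, G) = 521*h/2356
√(1/(2424 + v(p(15, 11), -142)) + n) = √(1/(2424 + 521*(-12 + 11)/2356) - 21605/22578) = √(1/(2424 + (521/2356)*(-1)) - 21605/22578) = √(1/(2424 - 521/2356) - 21605/22578) = √(1/(5710423/2356) - 21605/22578) = √(2356/5710423 - 21605/22578) = √(-123320495147/128929930494) = I*√15899702867788374312618/128929930494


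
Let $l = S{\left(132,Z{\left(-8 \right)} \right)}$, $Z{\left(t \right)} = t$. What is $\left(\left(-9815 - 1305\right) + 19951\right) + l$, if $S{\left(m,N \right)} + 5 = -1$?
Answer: $8825$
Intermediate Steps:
$S{\left(m,N \right)} = -6$ ($S{\left(m,N \right)} = -5 - 1 = -6$)
$l = -6$
$\left(\left(-9815 - 1305\right) + 19951\right) + l = \left(\left(-9815 - 1305\right) + 19951\right) - 6 = \left(-11120 + 19951\right) - 6 = 8831 - 6 = 8825$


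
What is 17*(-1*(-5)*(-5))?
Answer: -425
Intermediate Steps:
17*(-1*(-5)*(-5)) = 17*(5*(-5)) = 17*(-25) = -425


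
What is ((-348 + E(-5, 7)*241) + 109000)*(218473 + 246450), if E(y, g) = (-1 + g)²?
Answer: 54548485744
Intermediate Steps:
((-348 + E(-5, 7)*241) + 109000)*(218473 + 246450) = ((-348 + (-1 + 7)²*241) + 109000)*(218473 + 246450) = ((-348 + 6²*241) + 109000)*464923 = ((-348 + 36*241) + 109000)*464923 = ((-348 + 8676) + 109000)*464923 = (8328 + 109000)*464923 = 117328*464923 = 54548485744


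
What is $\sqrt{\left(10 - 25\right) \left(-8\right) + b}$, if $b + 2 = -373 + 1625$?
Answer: $\sqrt{1370} \approx 37.013$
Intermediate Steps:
$b = 1250$ ($b = -2 + \left(-373 + 1625\right) = -2 + 1252 = 1250$)
$\sqrt{\left(10 - 25\right) \left(-8\right) + b} = \sqrt{\left(10 - 25\right) \left(-8\right) + 1250} = \sqrt{\left(-15\right) \left(-8\right) + 1250} = \sqrt{120 + 1250} = \sqrt{1370}$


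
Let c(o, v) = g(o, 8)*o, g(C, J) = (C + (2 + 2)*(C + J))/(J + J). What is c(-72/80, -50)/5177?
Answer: -99/331328 ≈ -0.00029880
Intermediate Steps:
g(C, J) = (4*J + 5*C)/(2*J) (g(C, J) = (C + 4*(C + J))/((2*J)) = (C + (4*C + 4*J))*(1/(2*J)) = (4*J + 5*C)*(1/(2*J)) = (4*J + 5*C)/(2*J))
c(o, v) = o*(2 + 5*o/16) (c(o, v) = (2 + (5/2)*o/8)*o = (2 + (5/2)*o*(⅛))*o = (2 + 5*o/16)*o = o*(2 + 5*o/16))
c(-72/80, -50)/5177 = ((-72/80)*(32 + 5*(-72/80))/16)/5177 = ((-72*1/80)*(32 + 5*(-72*1/80))/16)*(1/5177) = ((1/16)*(-9/10)*(32 + 5*(-9/10)))*(1/5177) = ((1/16)*(-9/10)*(32 - 9/2))*(1/5177) = ((1/16)*(-9/10)*(55/2))*(1/5177) = -99/64*1/5177 = -99/331328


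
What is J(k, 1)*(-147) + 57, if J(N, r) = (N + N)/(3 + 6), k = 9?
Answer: -237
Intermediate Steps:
J(N, r) = 2*N/9 (J(N, r) = (2*N)/9 = (2*N)*(⅑) = 2*N/9)
J(k, 1)*(-147) + 57 = ((2/9)*9)*(-147) + 57 = 2*(-147) + 57 = -294 + 57 = -237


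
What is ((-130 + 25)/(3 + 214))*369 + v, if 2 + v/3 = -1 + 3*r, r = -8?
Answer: -8046/31 ≈ -259.55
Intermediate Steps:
v = -81 (v = -6 + 3*(-1 + 3*(-8)) = -6 + 3*(-1 - 24) = -6 + 3*(-25) = -6 - 75 = -81)
((-130 + 25)/(3 + 214))*369 + v = ((-130 + 25)/(3 + 214))*369 - 81 = -105/217*369 - 81 = -105*1/217*369 - 81 = -15/31*369 - 81 = -5535/31 - 81 = -8046/31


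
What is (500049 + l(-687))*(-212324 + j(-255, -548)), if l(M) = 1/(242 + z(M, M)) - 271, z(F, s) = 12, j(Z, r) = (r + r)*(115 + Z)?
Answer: -3737473853946/127 ≈ -2.9429e+10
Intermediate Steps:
j(Z, r) = 2*r*(115 + Z) (j(Z, r) = (2*r)*(115 + Z) = 2*r*(115 + Z))
l(M) = -68833/254 (l(M) = 1/(242 + 12) - 271 = 1/254 - 271 = -68833/254)
(500049 + l(-687))*(-212324 + j(-255, -548)) = (500049 - 68833/254)*(-212324 + 2*(-548)*(115 - 255)) = 126943613*(-212324 + 2*(-548)*(-140))/254 = 126943613*(-212324 + 153440)/254 = (126943613/254)*(-58884) = -3737473853946/127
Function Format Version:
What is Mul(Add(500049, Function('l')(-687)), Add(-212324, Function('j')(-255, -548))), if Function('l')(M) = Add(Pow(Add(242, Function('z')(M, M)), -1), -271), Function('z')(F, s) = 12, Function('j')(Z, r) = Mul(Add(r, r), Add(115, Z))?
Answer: Rational(-3737473853946, 127) ≈ -2.9429e+10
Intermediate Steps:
Function('j')(Z, r) = Mul(2, r, Add(115, Z)) (Function('j')(Z, r) = Mul(Mul(2, r), Add(115, Z)) = Mul(2, r, Add(115, Z)))
Function('l')(M) = Rational(-68833, 254) (Function('l')(M) = Add(Pow(Add(242, 12), -1), -271) = Add(Pow(254, -1), -271) = Add(Rational(1, 254), -271) = Rational(-68833, 254))
Mul(Add(500049, Function('l')(-687)), Add(-212324, Function('j')(-255, -548))) = Mul(Add(500049, Rational(-68833, 254)), Add(-212324, Mul(2, -548, Add(115, -255)))) = Mul(Rational(126943613, 254), Add(-212324, Mul(2, -548, -140))) = Mul(Rational(126943613, 254), Add(-212324, 153440)) = Mul(Rational(126943613, 254), -58884) = Rational(-3737473853946, 127)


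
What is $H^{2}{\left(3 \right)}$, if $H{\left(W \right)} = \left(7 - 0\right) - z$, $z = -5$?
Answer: $144$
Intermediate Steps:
$H{\left(W \right)} = 12$ ($H{\left(W \right)} = \left(7 - 0\right) - -5 = \left(7 + 0\right) + 5 = 7 + 5 = 12$)
$H^{2}{\left(3 \right)} = 12^{2} = 144$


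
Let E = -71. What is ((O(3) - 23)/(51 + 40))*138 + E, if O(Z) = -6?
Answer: -10463/91 ≈ -114.98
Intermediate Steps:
((O(3) - 23)/(51 + 40))*138 + E = ((-6 - 23)/(51 + 40))*138 - 71 = -29/91*138 - 71 = -4002/91 - 71 = -10463/91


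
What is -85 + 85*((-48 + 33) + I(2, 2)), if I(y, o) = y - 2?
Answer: -1360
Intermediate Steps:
I(y, o) = -2 + y
-85 + 85*((-48 + 33) + I(2, 2)) = -85 + 85*((-48 + 33) + (-2 + 2)) = -85 + 85*(-15 + 0) = -85 + 85*(-15) = -85 - 1275 = -1360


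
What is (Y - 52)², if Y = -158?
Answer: 44100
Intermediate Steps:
(Y - 52)² = (-158 - 52)² = (-210)² = 44100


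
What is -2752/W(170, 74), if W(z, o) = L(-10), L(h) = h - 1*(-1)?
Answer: 2752/9 ≈ 305.78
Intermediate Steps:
L(h) = 1 + h (L(h) = h + 1 = 1 + h)
W(z, o) = -9 (W(z, o) = 1 - 10 = -9)
-2752/W(170, 74) = -2752/(-9) = -2752*(-1/9) = 2752/9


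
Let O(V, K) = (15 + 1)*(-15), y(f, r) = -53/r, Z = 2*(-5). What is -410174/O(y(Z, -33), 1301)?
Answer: 205087/120 ≈ 1709.1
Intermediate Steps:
Z = -10
O(V, K) = -240 (O(V, K) = 16*(-15) = -240)
-410174/O(y(Z, -33), 1301) = -410174/(-240) = -410174*(-1/240) = 205087/120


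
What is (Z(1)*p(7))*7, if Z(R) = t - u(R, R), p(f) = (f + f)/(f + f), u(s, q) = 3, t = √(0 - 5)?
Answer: -21 + 7*I*√5 ≈ -21.0 + 15.652*I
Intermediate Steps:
t = I*√5 (t = √(-5) = I*√5 ≈ 2.2361*I)
p(f) = 1 (p(f) = (2*f)/((2*f)) = (2*f)*(1/(2*f)) = 1)
Z(R) = -3 + I*√5 (Z(R) = I*√5 - 1*3 = I*√5 - 3 = -3 + I*√5)
(Z(1)*p(7))*7 = ((-3 + I*√5)*1)*7 = (-3 + I*√5)*7 = -21 + 7*I*√5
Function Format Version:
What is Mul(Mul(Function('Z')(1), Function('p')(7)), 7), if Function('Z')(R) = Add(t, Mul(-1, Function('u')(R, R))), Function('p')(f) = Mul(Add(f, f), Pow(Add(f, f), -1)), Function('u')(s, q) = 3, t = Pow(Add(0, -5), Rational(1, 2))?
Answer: Add(-21, Mul(7, I, Pow(5, Rational(1, 2)))) ≈ Add(-21.000, Mul(15.652, I))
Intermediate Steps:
t = Mul(I, Pow(5, Rational(1, 2))) (t = Pow(-5, Rational(1, 2)) = Mul(I, Pow(5, Rational(1, 2))) ≈ Mul(2.2361, I))
Function('p')(f) = 1 (Function('p')(f) = Mul(Mul(2, f), Pow(Mul(2, f), -1)) = Mul(Mul(2, f), Mul(Rational(1, 2), Pow(f, -1))) = 1)
Function('Z')(R) = Add(-3, Mul(I, Pow(5, Rational(1, 2)))) (Function('Z')(R) = Add(Mul(I, Pow(5, Rational(1, 2))), Mul(-1, 3)) = Add(Mul(I, Pow(5, Rational(1, 2))), -3) = Add(-3, Mul(I, Pow(5, Rational(1, 2)))))
Mul(Mul(Function('Z')(1), Function('p')(7)), 7) = Mul(Mul(Add(-3, Mul(I, Pow(5, Rational(1, 2)))), 1), 7) = Mul(Add(-3, Mul(I, Pow(5, Rational(1, 2)))), 7) = Add(-21, Mul(7, I, Pow(5, Rational(1, 2))))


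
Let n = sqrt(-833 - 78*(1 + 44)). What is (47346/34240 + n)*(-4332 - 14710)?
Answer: -225390633/8560 - 19042*I*sqrt(4343) ≈ -26331.0 - 1.2549e+6*I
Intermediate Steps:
n = I*sqrt(4343) (n = sqrt(-833 - 78*45) = sqrt(-833 - 3510) = sqrt(-4343) = I*sqrt(4343) ≈ 65.901*I)
(47346/34240 + n)*(-4332 - 14710) = (47346/34240 + I*sqrt(4343))*(-4332 - 14710) = (47346*(1/34240) + I*sqrt(4343))*(-19042) = (23673/17120 + I*sqrt(4343))*(-19042) = -225390633/8560 - 19042*I*sqrt(4343)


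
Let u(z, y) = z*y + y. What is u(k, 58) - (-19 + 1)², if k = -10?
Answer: -846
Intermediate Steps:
u(z, y) = y + y*z (u(z, y) = y*z + y = y + y*z)
u(k, 58) - (-19 + 1)² = 58*(1 - 10) - (-19 + 1)² = 58*(-9) - 1*(-18)² = -522 - 1*324 = -522 - 324 = -846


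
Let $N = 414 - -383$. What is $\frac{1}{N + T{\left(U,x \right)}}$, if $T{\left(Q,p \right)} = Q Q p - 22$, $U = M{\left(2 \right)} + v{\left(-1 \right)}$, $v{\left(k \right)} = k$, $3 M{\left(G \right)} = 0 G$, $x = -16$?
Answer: $\frac{1}{759} \approx 0.0013175$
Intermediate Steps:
$M{\left(G \right)} = 0$ ($M{\left(G \right)} = \frac{0 G}{3} = \frac{1}{3} \cdot 0 = 0$)
$U = -1$ ($U = 0 - 1 = -1$)
$N = 797$ ($N = 414 + 383 = 797$)
$T{\left(Q,p \right)} = -22 + p Q^{2}$ ($T{\left(Q,p \right)} = Q^{2} p - 22 = p Q^{2} - 22 = -22 + p Q^{2}$)
$\frac{1}{N + T{\left(U,x \right)}} = \frac{1}{797 - \left(22 + 16 \left(-1\right)^{2}\right)} = \frac{1}{797 - 38} = \frac{1}{759}$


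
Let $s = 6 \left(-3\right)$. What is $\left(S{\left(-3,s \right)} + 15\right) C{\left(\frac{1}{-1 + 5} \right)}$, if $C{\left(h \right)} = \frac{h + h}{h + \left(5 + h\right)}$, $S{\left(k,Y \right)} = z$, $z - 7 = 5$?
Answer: $\frac{27}{11} \approx 2.4545$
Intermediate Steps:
$z = 12$ ($z = 7 + 5 = 12$)
$s = -18$
$S{\left(k,Y \right)} = 12$
$C{\left(h \right)} = \frac{2 h}{5 + 2 h}$
$\left(S{\left(-3,s \right)} + 15\right) C{\left(\frac{1}{-1 + 5} \right)} = \left(12 + 15\right) \frac{2}{\left(-1 + 5\right) \left(5 + \frac{2}{-1 + 5}\right)} = 27 \frac{2}{4 \left(5 + \frac{2}{4}\right)} = 27 \cdot 2 \cdot \frac{1}{4} \frac{1}{5 + 2 \cdot \frac{1}{4}} = 27 \cdot 2 \cdot \frac{1}{4} \frac{1}{5 + \frac{1}{2}} = 27 \cdot 2 \cdot \frac{1}{4} \frac{1}{\frac{11}{2}} = 27 \cdot 2 \cdot \frac{1}{4} \cdot \frac{2}{11} = 27 \cdot \frac{1}{11} = \frac{27}{11}$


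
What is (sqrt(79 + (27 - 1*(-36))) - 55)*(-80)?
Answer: 4400 - 80*sqrt(142) ≈ 3446.7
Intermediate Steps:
(sqrt(79 + (27 - 1*(-36))) - 55)*(-80) = (sqrt(79 + (27 + 36)) - 55)*(-80) = (sqrt(79 + 63) - 55)*(-80) = (sqrt(142) - 55)*(-80) = (-55 + sqrt(142))*(-80) = 4400 - 80*sqrt(142)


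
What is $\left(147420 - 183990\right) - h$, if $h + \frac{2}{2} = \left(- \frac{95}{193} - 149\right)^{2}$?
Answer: $- \frac{2194596585}{37249} \approx -58917.0$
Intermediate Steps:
$h = \frac{832400655}{37249}$ ($h = -1 + \left(- \frac{95}{193} - 149\right)^{2} = -1 + \left(- \frac{28852}{193}\right)^{2} = -1 + \frac{832437904}{37249} = \frac{832400655}{37249} \approx 22347.0$)
$\left(147420 - 183990\right) - h = \left(147420 - 183990\right) - \frac{832400655}{37249} = -36570 - \frac{832400655}{37249} = - \frac{2194596585}{37249}$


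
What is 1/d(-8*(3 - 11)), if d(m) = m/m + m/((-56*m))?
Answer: 56/55 ≈ 1.0182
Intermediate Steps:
d(m) = 55/56 (d(m) = 1 + m*(-1/(56*m)) = 1 - 1/56 = 55/56)
1/d(-8*(3 - 11)) = 1/(55/56) = 56/55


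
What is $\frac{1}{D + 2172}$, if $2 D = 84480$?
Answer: $\frac{1}{44412} \approx 2.2516 \cdot 10^{-5}$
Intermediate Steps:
$D = 42240$ ($D = \frac{1}{2} \cdot 84480 = 42240$)
$\frac{1}{D + 2172} = \frac{1}{42240 + 2172} = \frac{1}{44412}$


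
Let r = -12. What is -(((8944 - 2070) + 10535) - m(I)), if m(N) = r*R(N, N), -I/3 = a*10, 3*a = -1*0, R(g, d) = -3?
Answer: -17373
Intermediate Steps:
a = 0 (a = (-1*0)/3 = (⅓)*0 = 0)
I = 0 (I = -0*10 = -3*0 = 0)
m(N) = 36 (m(N) = -12*(-3) = 36)
-(((8944 - 2070) + 10535) - m(I)) = -(((8944 - 2070) + 10535) - 1*36) = -((6874 + 10535) - 36) = -(17409 - 36) = -1*17373 = -17373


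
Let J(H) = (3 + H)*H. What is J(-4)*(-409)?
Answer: -1636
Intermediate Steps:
J(H) = H*(3 + H)
J(-4)*(-409) = -4*(3 - 4)*(-409) = -4*(-1)*(-409) = 4*(-409) = -1636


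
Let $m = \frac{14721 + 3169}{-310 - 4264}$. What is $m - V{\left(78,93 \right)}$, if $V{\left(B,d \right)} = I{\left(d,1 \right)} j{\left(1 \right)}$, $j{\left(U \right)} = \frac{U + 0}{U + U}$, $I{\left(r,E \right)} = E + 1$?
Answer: $- \frac{11232}{2287} \approx -4.9112$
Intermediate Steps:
$I{\left(r,E \right)} = 1 + E$
$j{\left(U \right)} = \frac{1}{2}$ ($j{\left(U \right)} = \frac{U}{2 U} = U \frac{1}{2 U} = \frac{1}{2}$)
$m = - \frac{8945}{2287}$ ($m = \frac{17890}{-4574} = 17890 \left(- \frac{1}{4574}\right) = - \frac{8945}{2287} \approx -3.9112$)
$V{\left(B,d \right)} = 1$ ($V{\left(B,d \right)} = \left(1 + 1\right) \frac{1}{2} = 2 \cdot \frac{1}{2} = 1$)
$m - V{\left(78,93 \right)} = - \frac{8945}{2287} - 1 = - \frac{11232}{2287}$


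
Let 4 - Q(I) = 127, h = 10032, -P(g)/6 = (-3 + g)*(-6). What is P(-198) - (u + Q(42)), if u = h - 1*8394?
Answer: -8751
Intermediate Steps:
P(g) = -108 + 36*g (P(g) = -6*(-3 + g)*(-6) = -6*(18 - 6*g) = -108 + 36*g)
Q(I) = -123 (Q(I) = 4 - 1*127 = 4 - 127 = -123)
u = 1638 (u = 10032 - 1*8394 = 10032 - 8394 = 1638)
P(-198) - (u + Q(42)) = (-108 + 36*(-198)) - (1638 - 123) = (-108 - 7128) - 1*1515 = -7236 - 1515 = -8751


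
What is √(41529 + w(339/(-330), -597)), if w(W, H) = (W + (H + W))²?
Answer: √1211195929/55 ≈ 632.77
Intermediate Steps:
w(W, H) = (H + 2*W)²
√(41529 + w(339/(-330), -597)) = √(41529 + (-597 + 2*(339/(-330)))²) = √(41529 + (-597 + 2*(339*(-1/330)))²) = √(41529 + (-597 + 2*(-113/110))²) = √(41529 + (-597 - 113/55)²) = √(41529 + (-32948/55)²) = √(41529 + 1085570704/3025) = √(1211195929/3025) = √1211195929/55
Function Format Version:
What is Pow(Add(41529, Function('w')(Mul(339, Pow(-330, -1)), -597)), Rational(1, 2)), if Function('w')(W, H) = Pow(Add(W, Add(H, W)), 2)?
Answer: Mul(Rational(1, 55), Pow(1211195929, Rational(1, 2))) ≈ 632.77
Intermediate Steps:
Function('w')(W, H) = Pow(Add(H, Mul(2, W)), 2)
Pow(Add(41529, Function('w')(Mul(339, Pow(-330, -1)), -597)), Rational(1, 2)) = Pow(Add(41529, Pow(Add(-597, Mul(2, Mul(339, Pow(-330, -1)))), 2)), Rational(1, 2)) = Pow(Add(41529, Pow(Add(-597, Mul(2, Mul(339, Rational(-1, 330)))), 2)), Rational(1, 2)) = Pow(Add(41529, Pow(Add(-597, Mul(2, Rational(-113, 110))), 2)), Rational(1, 2)) = Pow(Add(41529, Pow(Add(-597, Rational(-113, 55)), 2)), Rational(1, 2)) = Pow(Add(41529, Pow(Rational(-32948, 55), 2)), Rational(1, 2)) = Pow(Add(41529, Rational(1085570704, 3025)), Rational(1, 2)) = Pow(Rational(1211195929, 3025), Rational(1, 2)) = Mul(Rational(1, 55), Pow(1211195929, Rational(1, 2)))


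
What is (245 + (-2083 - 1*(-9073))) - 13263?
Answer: -6028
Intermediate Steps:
(245 + (-2083 - 1*(-9073))) - 13263 = (245 + (-2083 + 9073)) - 13263 = (245 + 6990) - 13263 = 7235 - 13263 = -6028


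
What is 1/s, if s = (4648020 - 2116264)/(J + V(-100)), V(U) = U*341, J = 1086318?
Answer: 526109/1265878 ≈ 0.41561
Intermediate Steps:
V(U) = 341*U
s = 1265878/526109 (s = (4648020 - 2116264)/(1086318 + 341*(-100)) = 2531756/(1086318 - 34100) = 2531756/1052218 = 2531756*(1/1052218) = 1265878/526109 ≈ 2.4061)
1/s = 1/(1265878/526109) = 526109/1265878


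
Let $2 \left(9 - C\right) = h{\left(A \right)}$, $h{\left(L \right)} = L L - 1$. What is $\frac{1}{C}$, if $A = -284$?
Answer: $- \frac{2}{80637} \approx -2.4803 \cdot 10^{-5}$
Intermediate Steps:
$h{\left(L \right)} = -1 + L^{2}$ ($h{\left(L \right)} = L^{2} - 1 = -1 + L^{2}$)
$C = - \frac{80637}{2}$ ($C = 9 - \frac{-1 + \left(-284\right)^{2}}{2} = 9 - \frac{-1 + 80656}{2} = 9 - \frac{80655}{2} = - \frac{80637}{2} \approx -40319.0$)
$\frac{1}{C} = \frac{1}{- \frac{80637}{2}} = - \frac{2}{80637}$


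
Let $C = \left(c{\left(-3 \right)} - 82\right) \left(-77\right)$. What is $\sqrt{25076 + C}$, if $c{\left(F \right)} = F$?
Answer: $\sqrt{31621} \approx 177.82$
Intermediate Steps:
$C = 6545$ ($C = \left(-3 - 82\right) \left(-77\right) = \left(-85\right) \left(-77\right) = 6545$)
$\sqrt{25076 + C} = \sqrt{25076 + 6545} = \sqrt{31621}$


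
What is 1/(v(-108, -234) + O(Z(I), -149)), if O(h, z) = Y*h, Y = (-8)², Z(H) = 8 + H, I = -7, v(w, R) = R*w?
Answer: 1/25336 ≈ 3.9470e-5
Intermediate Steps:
Y = 64
O(h, z) = 64*h
1/(v(-108, -234) + O(Z(I), -149)) = 1/(-234*(-108) + 64*(8 - 7)) = 1/(25272 + 64*1) = 1/(25272 + 64) = 1/25336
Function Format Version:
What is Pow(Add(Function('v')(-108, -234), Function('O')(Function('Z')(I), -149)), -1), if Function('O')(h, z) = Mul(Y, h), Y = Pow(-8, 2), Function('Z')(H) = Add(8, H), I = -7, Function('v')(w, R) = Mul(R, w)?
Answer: Rational(1, 25336) ≈ 3.9470e-5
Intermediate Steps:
Y = 64
Function('O')(h, z) = Mul(64, h)
Pow(Add(Function('v')(-108, -234), Function('O')(Function('Z')(I), -149)), -1) = Pow(Add(Mul(-234, -108), Mul(64, Add(8, -7))), -1) = Pow(Add(25272, Mul(64, 1)), -1) = Pow(Add(25272, 64), -1) = Pow(25336, -1) = Rational(1, 25336)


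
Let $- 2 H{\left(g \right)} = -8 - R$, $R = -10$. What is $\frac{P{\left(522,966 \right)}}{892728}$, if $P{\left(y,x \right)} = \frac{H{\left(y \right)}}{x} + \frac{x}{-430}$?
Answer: $- \frac{466793}{185410678320} \approx -2.5176 \cdot 10^{-6}$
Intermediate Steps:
$H{\left(g \right)} = -1$ ($H{\left(g \right)} = - \frac{-8 - -10}{2} = - \frac{-8 + 10}{2} = \left(- \frac{1}{2}\right) 2 = -1$)
$P{\left(y,x \right)} = - \frac{1}{x} - \frac{x}{430}$ ($P{\left(y,x \right)} = - \frac{1}{x} + \frac{x}{-430} = - \frac{1}{x} + x \left(- \frac{1}{430}\right) = - \frac{1}{x} - \frac{x}{430}$)
$\frac{P{\left(522,966 \right)}}{892728} = \frac{- \frac{1}{966} - \frac{483}{215}}{892728} = \left(\left(-1\right) \frac{1}{966} - \frac{483}{215}\right) \frac{1}{892728} = \left(- \frac{1}{966} - \frac{483}{215}\right) \frac{1}{892728} = \left(- \frac{466793}{207690}\right) \frac{1}{892728} = - \frac{466793}{185410678320}$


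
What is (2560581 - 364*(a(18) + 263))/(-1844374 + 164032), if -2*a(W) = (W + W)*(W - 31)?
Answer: -2379673/1680342 ≈ -1.4162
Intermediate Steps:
a(W) = -W*(-31 + W) (a(W) = -(W + W)*(W - 31)/2 = -2*W*(-31 + W)/2 = -W*(-31 + W))
(2560581 - 364*(a(18) + 263))/(-1844374 + 164032) = (2560581 - 364*(18*(31 - 1*18) + 263))/(-1844374 + 164032) = (2560581 - 364*(18*(31 - 18) + 263))/(-1680342) = (2560581 - 364*(18*13 + 263))*(-1/1680342) = (2560581 - 364*(234 + 263))*(-1/1680342) = (2560581 - 364*497)*(-1/1680342) = (2560581 - 180908)*(-1/1680342) = 2379673*(-1/1680342) = -2379673/1680342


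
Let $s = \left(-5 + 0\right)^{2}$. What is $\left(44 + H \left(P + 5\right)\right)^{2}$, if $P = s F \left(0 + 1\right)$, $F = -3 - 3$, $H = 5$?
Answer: $463761$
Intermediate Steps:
$F = -6$ ($F = -3 - 3 = -6$)
$s = 25$ ($s = \left(-5\right)^{2} = 25$)
$P = -150$ ($P = 25 \left(-6\right) \left(0 + 1\right) = \left(-150\right) 1 = -150$)
$\left(44 + H \left(P + 5\right)\right)^{2} = \left(44 + 5 \left(-150 + 5\right)\right)^{2} = \left(44 + 5 \left(-145\right)\right)^{2} = \left(44 - 725\right)^{2} = \left(-681\right)^{2} = 463761$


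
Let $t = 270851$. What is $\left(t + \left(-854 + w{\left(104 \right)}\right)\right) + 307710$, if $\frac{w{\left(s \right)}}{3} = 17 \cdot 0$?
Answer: $577707$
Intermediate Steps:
$w{\left(s \right)} = 0$ ($w{\left(s \right)} = 3 \cdot 17 \cdot 0 = 3 \cdot 0 = 0$)
$\left(t + \left(-854 + w{\left(104 \right)}\right)\right) + 307710 = \left(270851 + \left(-854 + 0\right)\right) + 307710 = \left(270851 - 854\right) + 307710 = 269997 + 307710 = 577707$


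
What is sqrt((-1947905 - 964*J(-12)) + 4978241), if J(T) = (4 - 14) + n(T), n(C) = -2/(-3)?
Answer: 20*sqrt(68385)/3 ≈ 1743.4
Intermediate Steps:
n(C) = 2/3 (n(C) = -2*(-1/3) = 2/3)
J(T) = -28/3 (J(T) = (4 - 14) + 2/3 = -10 + 2/3 = -28/3)
sqrt((-1947905 - 964*J(-12)) + 4978241) = sqrt((-1947905 - 964*(-28/3)) + 4978241) = sqrt((-1947905 + 26992/3) + 4978241) = sqrt(-5816723/3 + 4978241) = sqrt(9118000/3) = 20*sqrt(68385)/3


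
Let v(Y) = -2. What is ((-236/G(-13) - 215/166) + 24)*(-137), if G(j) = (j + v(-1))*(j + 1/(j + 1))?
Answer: -383868657/130310 ≈ -2945.8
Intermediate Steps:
G(j) = (-2 + j)*(j + 1/(1 + j)) (G(j) = (j - 2)*(j + 1/(j + 1)) = (-2 + j)*(j + 1/(1 + j)))
((-236/G(-13) - 215/166) + 24)*(-137) = ((-236*(1 - 13)/(-2 + (-13)**3 - 1*(-13) - 1*(-13)**2) - 215/166) + 24)*(-137) = ((-236*(-12/(-2 - 2197 + 13 - 1*169)) - 215*1/166) + 24)*(-137) = ((-236*(-12/(-2 - 2197 + 13 - 169)) - 215/166) + 24)*(-137) = ((-236/((-1/12*(-2355))) - 215/166) + 24)*(-137) = ((-236/785/4 - 215/166) + 24)*(-137) = ((-236*4/785 - 215/166) + 24)*(-137) = ((-944/785 - 215/166) + 24)*(-137) = (-325479/130310 + 24)*(-137) = (2801961/130310)*(-137) = -383868657/130310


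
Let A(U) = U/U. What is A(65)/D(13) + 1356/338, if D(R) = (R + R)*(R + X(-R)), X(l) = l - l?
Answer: 1357/338 ≈ 4.0148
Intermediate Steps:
A(U) = 1
X(l) = 0
D(R) = 2*R**2 (D(R) = (R + R)*(R + 0) = (2*R)*R = 2*R**2)
A(65)/D(13) + 1356/338 = 1/(2*13**2) + 1356/338 = 1/(2*169) + 1356*(1/338) = 1/338 + 678/169 = 1357/338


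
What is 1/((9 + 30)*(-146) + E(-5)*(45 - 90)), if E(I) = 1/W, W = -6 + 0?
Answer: -2/11373 ≈ -0.00017586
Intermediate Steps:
W = -6
E(I) = -1/6 (E(I) = 1/(-6) = -1/6)
1/((9 + 30)*(-146) + E(-5)*(45 - 90)) = 1/((9 + 30)*(-146) - (45 - 90)/6) = 1/(39*(-146) - 1/6*(-45)) = 1/(-5694 + 15/2) = 1/(-11373/2) = -2/11373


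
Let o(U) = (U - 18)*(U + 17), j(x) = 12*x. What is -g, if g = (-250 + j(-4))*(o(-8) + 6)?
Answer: -67944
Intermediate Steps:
o(U) = (-18 + U)*(17 + U)
g = 67944 (g = (-250 + 12*(-4))*((-306 + (-8)² - 1*(-8)) + 6) = (-250 - 48)*((-306 + 64 + 8) + 6) = -298*(-234 + 6) = -298*(-228) = 67944)
-g = -1*67944 = -67944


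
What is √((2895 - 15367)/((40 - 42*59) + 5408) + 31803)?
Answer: √7791501135/495 ≈ 178.32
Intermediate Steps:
√((2895 - 15367)/((40 - 42*59) + 5408) + 31803) = √(-12472/((40 - 2478) + 5408) + 31803) = √(-12472/(-2438 + 5408) + 31803) = √(-12472/2970 + 31803) = √(-12472*1/2970 + 31803) = √(-6236/1485 + 31803) = √(47221219/1485) = √7791501135/495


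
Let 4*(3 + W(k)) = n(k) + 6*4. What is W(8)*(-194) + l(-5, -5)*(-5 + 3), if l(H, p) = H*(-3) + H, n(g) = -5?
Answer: -719/2 ≈ -359.50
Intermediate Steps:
l(H, p) = -2*H (l(H, p) = -3*H + H = -2*H)
W(k) = 7/4 (W(k) = -3 + (-5 + 6*4)/4 = -3 + (-5 + 24)/4 = -3 + (¼)*19 = -3 + 19/4 = 7/4)
W(8)*(-194) + l(-5, -5)*(-5 + 3) = (7/4)*(-194) + (-2*(-5))*(-5 + 3) = -679/2 + 10*(-2) = -679/2 - 20 = -719/2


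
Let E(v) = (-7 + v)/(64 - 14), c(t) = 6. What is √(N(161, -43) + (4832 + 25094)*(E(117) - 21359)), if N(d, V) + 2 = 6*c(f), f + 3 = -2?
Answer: 3*I*√1775343230/5 ≈ 25281.0*I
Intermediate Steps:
f = -5 (f = -3 - 2 = -5)
N(d, V) = 34 (N(d, V) = -2 + 6*6 = -2 + 36 = 34)
E(v) = -7/50 + v/50 (E(v) = (-7 + v)/50 = (-7 + v)*(1/50) = -7/50 + v/50)
√(N(161, -43) + (4832 + 25094)*(E(117) - 21359)) = √(34 + (4832 + 25094)*((-7/50 + (1/50)*117) - 21359)) = √(34 + 29926*((-7/50 + 117/50) - 21359)) = √(34 + 29926*(11/5 - 21359)) = √(34 + 29926*(-106784/5)) = √(34 - 3195617984/5) = √(-3195617814/5) = 3*I*√1775343230/5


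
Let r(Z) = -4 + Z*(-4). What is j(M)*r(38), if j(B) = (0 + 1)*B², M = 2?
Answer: -624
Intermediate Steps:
j(B) = B² (j(B) = 1*B² = B²)
r(Z) = -4 - 4*Z
j(M)*r(38) = 2²*(-4 - 4*38) = 4*(-4 - 152) = 4*(-156) = -624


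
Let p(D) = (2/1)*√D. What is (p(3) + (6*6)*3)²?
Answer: 11676 + 432*√3 ≈ 12424.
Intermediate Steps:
p(D) = 2*√D (p(D) = (2*1)*√D = 2*√D)
(p(3) + (6*6)*3)² = (2*√3 + (6*6)*3)² = (2*√3 + 36*3)² = (2*√3 + 108)² = (108 + 2*√3)²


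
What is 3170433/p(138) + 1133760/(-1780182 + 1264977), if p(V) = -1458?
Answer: -12111673747/5564214 ≈ -2176.7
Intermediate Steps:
3170433/p(138) + 1133760/(-1780182 + 1264977) = 3170433/(-1458) + 1133760/(-1780182 + 1264977) = 3170433*(-1/1458) + 1133760/(-515205) = -1056811/486 + 1133760*(-1/515205) = -1056811/486 - 75584/34347 = -12111673747/5564214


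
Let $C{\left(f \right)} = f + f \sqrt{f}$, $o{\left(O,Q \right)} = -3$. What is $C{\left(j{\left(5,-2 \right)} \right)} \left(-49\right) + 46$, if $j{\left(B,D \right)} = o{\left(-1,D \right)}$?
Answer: $193 + 147 i \sqrt{3} \approx 193.0 + 254.61 i$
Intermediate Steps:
$j{\left(B,D \right)} = -3$
$C{\left(f \right)} = f + f^{\frac{3}{2}}$
$C{\left(j{\left(5,-2 \right)} \right)} \left(-49\right) + 46 = \left(-3 + \left(-3\right)^{\frac{3}{2}}\right) \left(-49\right) + 46 = \left(-3 - 3 i \sqrt{3}\right) \left(-49\right) + 46 = \left(147 + 147 i \sqrt{3}\right) + 46 = 193 + 147 i \sqrt{3}$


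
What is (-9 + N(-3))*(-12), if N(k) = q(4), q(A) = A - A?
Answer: 108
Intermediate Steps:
q(A) = 0
N(k) = 0
(-9 + N(-3))*(-12) = (-9 + 0)*(-12) = -9*(-12) = 108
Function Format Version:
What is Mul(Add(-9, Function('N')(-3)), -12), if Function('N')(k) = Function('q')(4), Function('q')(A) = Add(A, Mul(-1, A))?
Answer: 108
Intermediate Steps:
Function('q')(A) = 0
Function('N')(k) = 0
Mul(Add(-9, Function('N')(-3)), -12) = Mul(Add(-9, 0), -12) = Mul(-9, -12) = 108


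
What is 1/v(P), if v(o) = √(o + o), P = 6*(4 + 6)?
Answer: √30/60 ≈ 0.091287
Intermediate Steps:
P = 60 (P = 6*10 = 60)
v(o) = √2*√o (v(o) = √(2*o) = √2*√o)
1/v(P) = 1/(√2*√60) = 1/(√2*(2*√15)) = 1/(2*√30) = √30/60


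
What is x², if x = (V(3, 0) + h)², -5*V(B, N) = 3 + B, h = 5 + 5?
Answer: 3748096/625 ≈ 5997.0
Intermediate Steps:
h = 10
V(B, N) = -⅗ - B/5 (V(B, N) = -(3 + B)/5 = -⅗ - B/5)
x = 1936/25 (x = ((-⅗ - ⅕*3) + 10)² = ((-⅗ - ⅗) + 10)² = (-6/5 + 10)² = (44/5)² = 1936/25 ≈ 77.440)
x² = (1936/25)² = 3748096/625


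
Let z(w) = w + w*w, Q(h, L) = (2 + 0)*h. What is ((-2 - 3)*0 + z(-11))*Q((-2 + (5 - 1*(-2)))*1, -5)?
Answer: 1100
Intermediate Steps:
Q(h, L) = 2*h
z(w) = w + w**2
((-2 - 3)*0 + z(-11))*Q((-2 + (5 - 1*(-2)))*1, -5) = ((-2 - 3)*0 - 11*(1 - 11))*(2*((-2 + (5 - 1*(-2)))*1)) = (-5*0 - 11*(-10))*(2*((-2 + (5 + 2))*1)) = (0 + 110)*(2*((-2 + 7)*1)) = 110*(2*(5*1)) = 110*(2*5) = 110*10 = 1100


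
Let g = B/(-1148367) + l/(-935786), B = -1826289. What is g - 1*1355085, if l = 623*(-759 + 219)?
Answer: -242701192436904996/179104293577 ≈ -1.3551e+6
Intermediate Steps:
l = -336420 (l = 623*(-540) = -336420)
g = 349224884049/179104293577 (g = -1826289/(-1148367) - 336420/(-935786) = -1826289*(-1/1148367) - 336420*(-1/935786) = 608763/382789 + 168210/467893 = 349224884049/179104293577 ≈ 1.9498)
g - 1*1355085 = 349224884049/179104293577 - 1*1355085 = 349224884049/179104293577 - 1355085 = -242701192436904996/179104293577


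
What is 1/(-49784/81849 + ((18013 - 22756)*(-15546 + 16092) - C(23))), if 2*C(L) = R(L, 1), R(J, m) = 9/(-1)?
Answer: -163698/423924472171 ≈ -3.8615e-7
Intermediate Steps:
R(J, m) = -9 (R(J, m) = 9*(-1) = -9)
C(L) = -9/2 (C(L) = (1/2)*(-9) = -9/2)
1/(-49784/81849 + ((18013 - 22756)*(-15546 + 16092) - C(23))) = 1/(-49784/81849 + ((18013 - 22756)*(-15546 + 16092) - 1*(-9/2))) = 1/(-49784*1/81849 + (-4743*546 + 9/2)) = 1/(-49784/81849 + (-2589678 + 9/2)) = 1/(-49784/81849 - 5179347/2) = 1/(-423924472171/163698) = -163698/423924472171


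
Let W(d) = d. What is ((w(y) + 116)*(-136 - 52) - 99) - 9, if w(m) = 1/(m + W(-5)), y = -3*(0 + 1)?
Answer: -43785/2 ≈ -21893.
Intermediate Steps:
y = -3 (y = -3*1 = -3)
w(m) = 1/(-5 + m) (w(m) = 1/(m - 5) = 1/(-5 + m))
((w(y) + 116)*(-136 - 52) - 99) - 9 = ((1/(-5 - 3) + 116)*(-136 - 52) - 99) - 9 = ((1/(-8) + 116)*(-188) - 99) - 9 = ((-1/8 + 116)*(-188) - 99) - 9 = ((927/8)*(-188) - 99) - 9 = (-43569/2 - 99) - 9 = -43767/2 - 9 = -43785/2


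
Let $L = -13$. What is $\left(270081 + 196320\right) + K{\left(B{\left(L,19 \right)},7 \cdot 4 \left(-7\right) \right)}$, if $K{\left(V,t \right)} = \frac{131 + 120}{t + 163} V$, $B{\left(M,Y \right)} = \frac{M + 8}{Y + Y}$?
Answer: $\frac{584868109}{1254} \approx 4.664 \cdot 10^{5}$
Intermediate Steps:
$B{\left(M,Y \right)} = \frac{8 + M}{2 Y}$
$K{\left(V,t \right)} = \frac{251 V}{163 + t}$ ($K{\left(V,t \right)} = \frac{251}{163 + t} V = \frac{251 V}{163 + t}$)
$\left(270081 + 196320\right) + K{\left(B{\left(L,19 \right)},7 \cdot 4 \left(-7\right) \right)} = \left(270081 + 196320\right) + \frac{251 \frac{8 - 13}{2 \cdot 19}}{163 + 7 \cdot 4 \left(-7\right)} = 466401 + \frac{251 \cdot \frac{1}{2} \cdot \frac{1}{19} \left(-5\right)}{163 + 28 \left(-7\right)} = 466401 + 251 \left(- \frac{5}{38}\right) \frac{1}{163 - 196} = 466401 + 251 \left(- \frac{5}{38}\right) \frac{1}{-33} = 466401 + 251 \left(- \frac{5}{38}\right) \left(- \frac{1}{33}\right) = 466401 + \frac{1255}{1254} = \frac{584868109}{1254}$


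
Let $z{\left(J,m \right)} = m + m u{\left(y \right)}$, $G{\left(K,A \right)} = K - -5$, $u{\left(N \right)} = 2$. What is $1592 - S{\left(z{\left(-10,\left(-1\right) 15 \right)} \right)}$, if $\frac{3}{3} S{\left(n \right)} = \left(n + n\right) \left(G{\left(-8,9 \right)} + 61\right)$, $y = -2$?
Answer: $6812$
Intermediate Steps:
$G{\left(K,A \right)} = 5 + K$ ($G{\left(K,A \right)} = K + 5 = 5 + K$)
$z{\left(J,m \right)} = 3 m$ ($z{\left(J,m \right)} = m + m 2 = m + 2 m = 3 m$)
$S{\left(n \right)} = 116 n$ ($S{\left(n \right)} = \left(n + n\right) \left(\left(5 - 8\right) + 61\right) = 2 n \left(-3 + 61\right) = 2 n 58 = 116 n$)
$1592 - S{\left(z{\left(-10,\left(-1\right) 15 \right)} \right)} = 1592 - 116 \cdot 3 \left(\left(-1\right) 15\right) = 1592 - 116 \cdot 3 \left(-15\right) = 1592 - 116 \left(-45\right) = 1592 - -5220 = 1592 + 5220 = 6812$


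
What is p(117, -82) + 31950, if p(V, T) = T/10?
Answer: 159709/5 ≈ 31942.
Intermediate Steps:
p(V, T) = T/10 (p(V, T) = T*(1/10) = T/10)
p(117, -82) + 31950 = (1/10)*(-82) + 31950 = -41/5 + 31950 = 159709/5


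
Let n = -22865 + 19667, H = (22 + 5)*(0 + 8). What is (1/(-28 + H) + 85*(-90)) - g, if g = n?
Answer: -836975/188 ≈ -4452.0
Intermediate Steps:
H = 216 (H = 27*8 = 216)
n = -3198
g = -3198
(1/(-28 + H) + 85*(-90)) - g = (1/(-28 + 216) + 85*(-90)) - 1*(-3198) = (1/188 - 7650) + 3198 = -1438199/188 + 3198 = -836975/188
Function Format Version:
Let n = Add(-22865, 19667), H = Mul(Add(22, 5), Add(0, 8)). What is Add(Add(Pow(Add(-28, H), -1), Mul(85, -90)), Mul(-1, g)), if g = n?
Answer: Rational(-836975, 188) ≈ -4452.0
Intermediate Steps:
H = 216 (H = Mul(27, 8) = 216)
n = -3198
g = -3198
Add(Add(Pow(Add(-28, H), -1), Mul(85, -90)), Mul(-1, g)) = Add(Add(Pow(Add(-28, 216), -1), Mul(85, -90)), Mul(-1, -3198)) = Add(Add(Pow(188, -1), -7650), 3198) = Add(Add(Rational(1, 188), -7650), 3198) = Add(Rational(-1438199, 188), 3198) = Rational(-836975, 188)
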